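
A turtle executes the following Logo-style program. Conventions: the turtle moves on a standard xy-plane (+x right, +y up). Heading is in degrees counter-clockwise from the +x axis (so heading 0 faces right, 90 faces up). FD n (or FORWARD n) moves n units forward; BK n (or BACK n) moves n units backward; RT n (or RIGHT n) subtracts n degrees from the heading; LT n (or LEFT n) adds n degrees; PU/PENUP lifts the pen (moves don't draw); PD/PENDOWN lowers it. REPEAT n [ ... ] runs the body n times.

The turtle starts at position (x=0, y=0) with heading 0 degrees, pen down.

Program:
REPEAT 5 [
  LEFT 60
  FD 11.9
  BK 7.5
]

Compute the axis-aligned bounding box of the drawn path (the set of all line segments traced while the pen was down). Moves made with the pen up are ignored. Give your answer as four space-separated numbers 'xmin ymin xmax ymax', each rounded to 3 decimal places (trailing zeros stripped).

Executing turtle program step by step:
Start: pos=(0,0), heading=0, pen down
REPEAT 5 [
  -- iteration 1/5 --
  LT 60: heading 0 -> 60
  FD 11.9: (0,0) -> (5.95,10.306) [heading=60, draw]
  BK 7.5: (5.95,10.306) -> (2.2,3.811) [heading=60, draw]
  -- iteration 2/5 --
  LT 60: heading 60 -> 120
  FD 11.9: (2.2,3.811) -> (-3.75,14.116) [heading=120, draw]
  BK 7.5: (-3.75,14.116) -> (0,7.621) [heading=120, draw]
  -- iteration 3/5 --
  LT 60: heading 120 -> 180
  FD 11.9: (0,7.621) -> (-11.9,7.621) [heading=180, draw]
  BK 7.5: (-11.9,7.621) -> (-4.4,7.621) [heading=180, draw]
  -- iteration 4/5 --
  LT 60: heading 180 -> 240
  FD 11.9: (-4.4,7.621) -> (-10.35,-2.685) [heading=240, draw]
  BK 7.5: (-10.35,-2.685) -> (-6.6,3.811) [heading=240, draw]
  -- iteration 5/5 --
  LT 60: heading 240 -> 300
  FD 11.9: (-6.6,3.811) -> (-0.65,-6.495) [heading=300, draw]
  BK 7.5: (-0.65,-6.495) -> (-4.4,0) [heading=300, draw]
]
Final: pos=(-4.4,0), heading=300, 10 segment(s) drawn

Segment endpoints: x in {-11.9, -10.35, -6.6, -4.4, -4.4, -3.75, -0.65, 0, 0, 2.2, 5.95}, y in {-6.495, -2.685, 0, 0, 3.811, 3.811, 7.621, 7.621, 7.621, 10.306, 14.116}
xmin=-11.9, ymin=-6.495, xmax=5.95, ymax=14.116

Answer: -11.9 -6.495 5.95 14.116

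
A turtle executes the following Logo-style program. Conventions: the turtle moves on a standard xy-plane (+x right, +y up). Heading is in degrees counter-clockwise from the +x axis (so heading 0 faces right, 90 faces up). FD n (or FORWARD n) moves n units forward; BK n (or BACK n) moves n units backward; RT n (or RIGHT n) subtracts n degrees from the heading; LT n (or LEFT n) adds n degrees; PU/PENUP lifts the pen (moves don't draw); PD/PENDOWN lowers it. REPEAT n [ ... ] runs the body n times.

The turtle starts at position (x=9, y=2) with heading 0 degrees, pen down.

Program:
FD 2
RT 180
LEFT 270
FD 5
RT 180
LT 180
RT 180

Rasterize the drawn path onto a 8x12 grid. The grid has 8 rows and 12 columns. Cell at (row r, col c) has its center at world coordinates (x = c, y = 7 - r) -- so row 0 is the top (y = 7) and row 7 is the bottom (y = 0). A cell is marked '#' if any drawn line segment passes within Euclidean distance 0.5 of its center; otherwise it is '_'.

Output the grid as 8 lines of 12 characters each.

Answer: ___________#
___________#
___________#
___________#
___________#
_________###
____________
____________

Derivation:
Segment 0: (9,2) -> (11,2)
Segment 1: (11,2) -> (11,7)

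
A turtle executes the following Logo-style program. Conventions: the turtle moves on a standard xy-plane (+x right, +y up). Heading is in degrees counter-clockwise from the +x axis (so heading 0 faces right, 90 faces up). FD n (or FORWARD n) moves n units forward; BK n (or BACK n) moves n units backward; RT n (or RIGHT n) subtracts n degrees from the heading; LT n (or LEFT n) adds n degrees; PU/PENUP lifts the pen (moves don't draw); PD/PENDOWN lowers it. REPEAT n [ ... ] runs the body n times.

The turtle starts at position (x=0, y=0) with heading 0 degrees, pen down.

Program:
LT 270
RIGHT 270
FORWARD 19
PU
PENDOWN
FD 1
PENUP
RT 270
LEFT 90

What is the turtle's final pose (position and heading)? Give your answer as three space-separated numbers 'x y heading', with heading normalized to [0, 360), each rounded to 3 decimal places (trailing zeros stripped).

Executing turtle program step by step:
Start: pos=(0,0), heading=0, pen down
LT 270: heading 0 -> 270
RT 270: heading 270 -> 0
FD 19: (0,0) -> (19,0) [heading=0, draw]
PU: pen up
PD: pen down
FD 1: (19,0) -> (20,0) [heading=0, draw]
PU: pen up
RT 270: heading 0 -> 90
LT 90: heading 90 -> 180
Final: pos=(20,0), heading=180, 2 segment(s) drawn

Answer: 20 0 180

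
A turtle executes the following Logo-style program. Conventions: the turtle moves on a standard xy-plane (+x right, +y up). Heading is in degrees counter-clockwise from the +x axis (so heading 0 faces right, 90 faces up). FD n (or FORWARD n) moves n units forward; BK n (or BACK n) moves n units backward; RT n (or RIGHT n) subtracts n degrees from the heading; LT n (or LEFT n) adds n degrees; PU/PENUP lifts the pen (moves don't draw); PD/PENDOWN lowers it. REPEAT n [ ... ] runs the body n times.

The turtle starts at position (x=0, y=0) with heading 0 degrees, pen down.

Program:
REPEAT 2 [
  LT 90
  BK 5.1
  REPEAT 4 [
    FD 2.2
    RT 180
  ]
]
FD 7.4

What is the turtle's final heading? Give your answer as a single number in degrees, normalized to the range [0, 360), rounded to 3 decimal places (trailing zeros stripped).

Answer: 180

Derivation:
Executing turtle program step by step:
Start: pos=(0,0), heading=0, pen down
REPEAT 2 [
  -- iteration 1/2 --
  LT 90: heading 0 -> 90
  BK 5.1: (0,0) -> (0,-5.1) [heading=90, draw]
  REPEAT 4 [
    -- iteration 1/4 --
    FD 2.2: (0,-5.1) -> (0,-2.9) [heading=90, draw]
    RT 180: heading 90 -> 270
    -- iteration 2/4 --
    FD 2.2: (0,-2.9) -> (0,-5.1) [heading=270, draw]
    RT 180: heading 270 -> 90
    -- iteration 3/4 --
    FD 2.2: (0,-5.1) -> (0,-2.9) [heading=90, draw]
    RT 180: heading 90 -> 270
    -- iteration 4/4 --
    FD 2.2: (0,-2.9) -> (0,-5.1) [heading=270, draw]
    RT 180: heading 270 -> 90
  ]
  -- iteration 2/2 --
  LT 90: heading 90 -> 180
  BK 5.1: (0,-5.1) -> (5.1,-5.1) [heading=180, draw]
  REPEAT 4 [
    -- iteration 1/4 --
    FD 2.2: (5.1,-5.1) -> (2.9,-5.1) [heading=180, draw]
    RT 180: heading 180 -> 0
    -- iteration 2/4 --
    FD 2.2: (2.9,-5.1) -> (5.1,-5.1) [heading=0, draw]
    RT 180: heading 0 -> 180
    -- iteration 3/4 --
    FD 2.2: (5.1,-5.1) -> (2.9,-5.1) [heading=180, draw]
    RT 180: heading 180 -> 0
    -- iteration 4/4 --
    FD 2.2: (2.9,-5.1) -> (5.1,-5.1) [heading=0, draw]
    RT 180: heading 0 -> 180
  ]
]
FD 7.4: (5.1,-5.1) -> (-2.3,-5.1) [heading=180, draw]
Final: pos=(-2.3,-5.1), heading=180, 11 segment(s) drawn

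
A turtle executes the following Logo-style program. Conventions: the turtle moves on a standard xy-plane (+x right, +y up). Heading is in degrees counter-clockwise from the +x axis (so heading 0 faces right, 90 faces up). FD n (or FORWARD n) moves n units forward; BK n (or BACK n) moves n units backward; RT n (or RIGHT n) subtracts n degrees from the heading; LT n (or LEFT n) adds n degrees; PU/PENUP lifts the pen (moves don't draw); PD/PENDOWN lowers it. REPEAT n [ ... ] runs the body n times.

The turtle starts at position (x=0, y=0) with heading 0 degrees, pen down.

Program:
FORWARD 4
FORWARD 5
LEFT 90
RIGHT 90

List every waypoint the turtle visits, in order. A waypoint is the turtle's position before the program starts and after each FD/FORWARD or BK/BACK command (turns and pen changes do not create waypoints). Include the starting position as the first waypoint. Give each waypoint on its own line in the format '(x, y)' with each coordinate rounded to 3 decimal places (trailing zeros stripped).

Answer: (0, 0)
(4, 0)
(9, 0)

Derivation:
Executing turtle program step by step:
Start: pos=(0,0), heading=0, pen down
FD 4: (0,0) -> (4,0) [heading=0, draw]
FD 5: (4,0) -> (9,0) [heading=0, draw]
LT 90: heading 0 -> 90
RT 90: heading 90 -> 0
Final: pos=(9,0), heading=0, 2 segment(s) drawn
Waypoints (3 total):
(0, 0)
(4, 0)
(9, 0)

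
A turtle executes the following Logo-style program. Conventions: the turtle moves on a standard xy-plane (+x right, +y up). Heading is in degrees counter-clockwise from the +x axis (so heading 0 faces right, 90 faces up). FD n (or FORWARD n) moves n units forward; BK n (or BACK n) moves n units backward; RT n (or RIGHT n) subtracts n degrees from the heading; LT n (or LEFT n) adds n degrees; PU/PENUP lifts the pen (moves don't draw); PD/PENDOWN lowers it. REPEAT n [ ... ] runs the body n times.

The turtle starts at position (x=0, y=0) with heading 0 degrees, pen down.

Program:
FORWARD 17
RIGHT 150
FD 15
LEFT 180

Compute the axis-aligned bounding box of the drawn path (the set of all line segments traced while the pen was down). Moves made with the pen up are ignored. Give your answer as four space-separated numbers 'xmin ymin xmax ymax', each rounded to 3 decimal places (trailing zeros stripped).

Answer: 0 -7.5 17 0

Derivation:
Executing turtle program step by step:
Start: pos=(0,0), heading=0, pen down
FD 17: (0,0) -> (17,0) [heading=0, draw]
RT 150: heading 0 -> 210
FD 15: (17,0) -> (4.01,-7.5) [heading=210, draw]
LT 180: heading 210 -> 30
Final: pos=(4.01,-7.5), heading=30, 2 segment(s) drawn

Segment endpoints: x in {0, 4.01, 17}, y in {-7.5, 0}
xmin=0, ymin=-7.5, xmax=17, ymax=0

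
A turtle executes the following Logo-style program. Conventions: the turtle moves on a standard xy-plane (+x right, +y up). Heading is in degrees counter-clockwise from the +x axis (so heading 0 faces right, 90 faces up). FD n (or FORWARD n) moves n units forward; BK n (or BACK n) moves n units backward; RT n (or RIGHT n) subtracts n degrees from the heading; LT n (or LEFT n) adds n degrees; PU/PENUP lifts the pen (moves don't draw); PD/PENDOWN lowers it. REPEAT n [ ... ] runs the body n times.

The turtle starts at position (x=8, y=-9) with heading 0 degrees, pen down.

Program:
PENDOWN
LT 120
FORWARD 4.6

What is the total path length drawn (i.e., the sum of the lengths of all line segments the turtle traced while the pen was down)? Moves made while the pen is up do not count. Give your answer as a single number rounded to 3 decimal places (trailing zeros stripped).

Answer: 4.6

Derivation:
Executing turtle program step by step:
Start: pos=(8,-9), heading=0, pen down
PD: pen down
LT 120: heading 0 -> 120
FD 4.6: (8,-9) -> (5.7,-5.016) [heading=120, draw]
Final: pos=(5.7,-5.016), heading=120, 1 segment(s) drawn

Segment lengths:
  seg 1: (8,-9) -> (5.7,-5.016), length = 4.6
Total = 4.6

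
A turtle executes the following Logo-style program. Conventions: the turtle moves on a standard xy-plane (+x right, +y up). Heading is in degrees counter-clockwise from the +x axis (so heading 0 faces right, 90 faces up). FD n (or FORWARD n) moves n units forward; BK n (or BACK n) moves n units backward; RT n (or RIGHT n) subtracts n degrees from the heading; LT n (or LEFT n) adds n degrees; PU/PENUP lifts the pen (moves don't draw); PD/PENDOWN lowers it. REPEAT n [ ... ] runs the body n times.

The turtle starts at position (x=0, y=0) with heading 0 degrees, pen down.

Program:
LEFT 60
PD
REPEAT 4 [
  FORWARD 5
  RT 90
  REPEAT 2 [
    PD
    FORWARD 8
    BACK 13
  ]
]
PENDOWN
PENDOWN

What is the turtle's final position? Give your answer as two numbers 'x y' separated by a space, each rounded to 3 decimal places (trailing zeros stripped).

Answer: 0 0

Derivation:
Executing turtle program step by step:
Start: pos=(0,0), heading=0, pen down
LT 60: heading 0 -> 60
PD: pen down
REPEAT 4 [
  -- iteration 1/4 --
  FD 5: (0,0) -> (2.5,4.33) [heading=60, draw]
  RT 90: heading 60 -> 330
  REPEAT 2 [
    -- iteration 1/2 --
    PD: pen down
    FD 8: (2.5,4.33) -> (9.428,0.33) [heading=330, draw]
    BK 13: (9.428,0.33) -> (-1.83,6.83) [heading=330, draw]
    -- iteration 2/2 --
    PD: pen down
    FD 8: (-1.83,6.83) -> (5.098,2.83) [heading=330, draw]
    BK 13: (5.098,2.83) -> (-6.16,9.33) [heading=330, draw]
  ]
  -- iteration 2/4 --
  FD 5: (-6.16,9.33) -> (-1.83,6.83) [heading=330, draw]
  RT 90: heading 330 -> 240
  REPEAT 2 [
    -- iteration 1/2 --
    PD: pen down
    FD 8: (-1.83,6.83) -> (-5.83,-0.098) [heading=240, draw]
    BK 13: (-5.83,-0.098) -> (0.67,11.16) [heading=240, draw]
    -- iteration 2/2 --
    PD: pen down
    FD 8: (0.67,11.16) -> (-3.33,4.232) [heading=240, draw]
    BK 13: (-3.33,4.232) -> (3.17,15.49) [heading=240, draw]
  ]
  -- iteration 3/4 --
  FD 5: (3.17,15.49) -> (0.67,11.16) [heading=240, draw]
  RT 90: heading 240 -> 150
  REPEAT 2 [
    -- iteration 1/2 --
    PD: pen down
    FD 8: (0.67,11.16) -> (-6.258,15.16) [heading=150, draw]
    BK 13: (-6.258,15.16) -> (5,8.66) [heading=150, draw]
    -- iteration 2/2 --
    PD: pen down
    FD 8: (5,8.66) -> (-1.928,12.66) [heading=150, draw]
    BK 13: (-1.928,12.66) -> (9.33,6.16) [heading=150, draw]
  ]
  -- iteration 4/4 --
  FD 5: (9.33,6.16) -> (5,8.66) [heading=150, draw]
  RT 90: heading 150 -> 60
  REPEAT 2 [
    -- iteration 1/2 --
    PD: pen down
    FD 8: (5,8.66) -> (9,15.588) [heading=60, draw]
    BK 13: (9,15.588) -> (2.5,4.33) [heading=60, draw]
    -- iteration 2/2 --
    PD: pen down
    FD 8: (2.5,4.33) -> (6.5,11.258) [heading=60, draw]
    BK 13: (6.5,11.258) -> (0,0) [heading=60, draw]
  ]
]
PD: pen down
PD: pen down
Final: pos=(0,0), heading=60, 20 segment(s) drawn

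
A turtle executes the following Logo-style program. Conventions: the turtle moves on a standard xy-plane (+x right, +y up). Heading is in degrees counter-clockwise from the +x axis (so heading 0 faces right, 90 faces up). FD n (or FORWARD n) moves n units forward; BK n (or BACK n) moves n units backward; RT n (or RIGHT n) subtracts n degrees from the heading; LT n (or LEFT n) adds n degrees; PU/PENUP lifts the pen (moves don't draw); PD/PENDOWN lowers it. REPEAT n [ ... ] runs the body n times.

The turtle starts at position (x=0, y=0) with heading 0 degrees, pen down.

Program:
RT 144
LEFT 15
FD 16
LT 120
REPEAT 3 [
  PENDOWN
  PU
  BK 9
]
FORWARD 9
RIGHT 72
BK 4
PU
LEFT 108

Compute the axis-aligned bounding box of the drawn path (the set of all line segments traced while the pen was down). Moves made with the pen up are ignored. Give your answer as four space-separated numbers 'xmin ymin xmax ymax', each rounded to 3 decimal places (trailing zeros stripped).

Executing turtle program step by step:
Start: pos=(0,0), heading=0, pen down
RT 144: heading 0 -> 216
LT 15: heading 216 -> 231
FD 16: (0,0) -> (-10.069,-12.434) [heading=231, draw]
LT 120: heading 231 -> 351
REPEAT 3 [
  -- iteration 1/3 --
  PD: pen down
  PU: pen up
  BK 9: (-10.069,-12.434) -> (-18.958,-11.026) [heading=351, move]
  -- iteration 2/3 --
  PD: pen down
  PU: pen up
  BK 9: (-18.958,-11.026) -> (-27.848,-9.619) [heading=351, move]
  -- iteration 3/3 --
  PD: pen down
  PU: pen up
  BK 9: (-27.848,-9.619) -> (-36.737,-8.211) [heading=351, move]
]
FD 9: (-36.737,-8.211) -> (-27.848,-9.619) [heading=351, move]
RT 72: heading 351 -> 279
BK 4: (-27.848,-9.619) -> (-28.473,-5.668) [heading=279, move]
PU: pen up
LT 108: heading 279 -> 27
Final: pos=(-28.473,-5.668), heading=27, 1 segment(s) drawn

Segment endpoints: x in {-10.069, 0}, y in {-12.434, 0}
xmin=-10.069, ymin=-12.434, xmax=0, ymax=0

Answer: -10.069 -12.434 0 0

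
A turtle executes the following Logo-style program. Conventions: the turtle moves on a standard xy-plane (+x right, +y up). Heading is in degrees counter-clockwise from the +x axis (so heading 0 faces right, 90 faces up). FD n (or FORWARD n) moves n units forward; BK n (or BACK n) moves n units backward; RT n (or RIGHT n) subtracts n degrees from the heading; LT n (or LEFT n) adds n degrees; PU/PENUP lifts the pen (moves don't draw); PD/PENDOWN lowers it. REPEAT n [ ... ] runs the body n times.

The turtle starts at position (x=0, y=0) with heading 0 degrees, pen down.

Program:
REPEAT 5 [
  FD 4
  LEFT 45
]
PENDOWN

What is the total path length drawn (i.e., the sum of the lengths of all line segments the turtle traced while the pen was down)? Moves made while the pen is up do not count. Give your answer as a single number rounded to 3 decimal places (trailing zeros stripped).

Executing turtle program step by step:
Start: pos=(0,0), heading=0, pen down
REPEAT 5 [
  -- iteration 1/5 --
  FD 4: (0,0) -> (4,0) [heading=0, draw]
  LT 45: heading 0 -> 45
  -- iteration 2/5 --
  FD 4: (4,0) -> (6.828,2.828) [heading=45, draw]
  LT 45: heading 45 -> 90
  -- iteration 3/5 --
  FD 4: (6.828,2.828) -> (6.828,6.828) [heading=90, draw]
  LT 45: heading 90 -> 135
  -- iteration 4/5 --
  FD 4: (6.828,6.828) -> (4,9.657) [heading=135, draw]
  LT 45: heading 135 -> 180
  -- iteration 5/5 --
  FD 4: (4,9.657) -> (0,9.657) [heading=180, draw]
  LT 45: heading 180 -> 225
]
PD: pen down
Final: pos=(0,9.657), heading=225, 5 segment(s) drawn

Segment lengths:
  seg 1: (0,0) -> (4,0), length = 4
  seg 2: (4,0) -> (6.828,2.828), length = 4
  seg 3: (6.828,2.828) -> (6.828,6.828), length = 4
  seg 4: (6.828,6.828) -> (4,9.657), length = 4
  seg 5: (4,9.657) -> (0,9.657), length = 4
Total = 20

Answer: 20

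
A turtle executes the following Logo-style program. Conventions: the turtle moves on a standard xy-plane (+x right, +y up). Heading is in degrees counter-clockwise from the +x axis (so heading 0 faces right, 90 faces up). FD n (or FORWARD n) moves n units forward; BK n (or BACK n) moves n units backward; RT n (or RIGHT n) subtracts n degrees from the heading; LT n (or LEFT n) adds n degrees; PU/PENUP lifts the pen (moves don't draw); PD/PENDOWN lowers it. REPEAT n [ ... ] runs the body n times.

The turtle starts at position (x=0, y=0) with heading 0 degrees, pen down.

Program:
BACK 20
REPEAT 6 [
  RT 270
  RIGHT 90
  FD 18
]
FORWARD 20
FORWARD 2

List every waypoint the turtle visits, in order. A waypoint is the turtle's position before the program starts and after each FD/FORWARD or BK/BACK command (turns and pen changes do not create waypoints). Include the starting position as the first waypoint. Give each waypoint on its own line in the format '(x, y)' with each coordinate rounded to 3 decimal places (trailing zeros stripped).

Executing turtle program step by step:
Start: pos=(0,0), heading=0, pen down
BK 20: (0,0) -> (-20,0) [heading=0, draw]
REPEAT 6 [
  -- iteration 1/6 --
  RT 270: heading 0 -> 90
  RT 90: heading 90 -> 0
  FD 18: (-20,0) -> (-2,0) [heading=0, draw]
  -- iteration 2/6 --
  RT 270: heading 0 -> 90
  RT 90: heading 90 -> 0
  FD 18: (-2,0) -> (16,0) [heading=0, draw]
  -- iteration 3/6 --
  RT 270: heading 0 -> 90
  RT 90: heading 90 -> 0
  FD 18: (16,0) -> (34,0) [heading=0, draw]
  -- iteration 4/6 --
  RT 270: heading 0 -> 90
  RT 90: heading 90 -> 0
  FD 18: (34,0) -> (52,0) [heading=0, draw]
  -- iteration 5/6 --
  RT 270: heading 0 -> 90
  RT 90: heading 90 -> 0
  FD 18: (52,0) -> (70,0) [heading=0, draw]
  -- iteration 6/6 --
  RT 270: heading 0 -> 90
  RT 90: heading 90 -> 0
  FD 18: (70,0) -> (88,0) [heading=0, draw]
]
FD 20: (88,0) -> (108,0) [heading=0, draw]
FD 2: (108,0) -> (110,0) [heading=0, draw]
Final: pos=(110,0), heading=0, 9 segment(s) drawn
Waypoints (10 total):
(0, 0)
(-20, 0)
(-2, 0)
(16, 0)
(34, 0)
(52, 0)
(70, 0)
(88, 0)
(108, 0)
(110, 0)

Answer: (0, 0)
(-20, 0)
(-2, 0)
(16, 0)
(34, 0)
(52, 0)
(70, 0)
(88, 0)
(108, 0)
(110, 0)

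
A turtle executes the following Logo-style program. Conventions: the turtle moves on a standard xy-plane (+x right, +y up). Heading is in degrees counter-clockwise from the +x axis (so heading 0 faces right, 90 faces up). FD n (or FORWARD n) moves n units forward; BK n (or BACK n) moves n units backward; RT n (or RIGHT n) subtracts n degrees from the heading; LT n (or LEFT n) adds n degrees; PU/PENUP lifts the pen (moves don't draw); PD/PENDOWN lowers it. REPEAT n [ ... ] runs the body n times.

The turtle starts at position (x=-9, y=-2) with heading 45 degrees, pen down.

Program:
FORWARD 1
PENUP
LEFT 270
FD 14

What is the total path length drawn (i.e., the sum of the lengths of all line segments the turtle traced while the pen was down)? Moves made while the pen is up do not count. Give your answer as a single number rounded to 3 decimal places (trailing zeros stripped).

Answer: 1

Derivation:
Executing turtle program step by step:
Start: pos=(-9,-2), heading=45, pen down
FD 1: (-9,-2) -> (-8.293,-1.293) [heading=45, draw]
PU: pen up
LT 270: heading 45 -> 315
FD 14: (-8.293,-1.293) -> (1.607,-11.192) [heading=315, move]
Final: pos=(1.607,-11.192), heading=315, 1 segment(s) drawn

Segment lengths:
  seg 1: (-9,-2) -> (-8.293,-1.293), length = 1
Total = 1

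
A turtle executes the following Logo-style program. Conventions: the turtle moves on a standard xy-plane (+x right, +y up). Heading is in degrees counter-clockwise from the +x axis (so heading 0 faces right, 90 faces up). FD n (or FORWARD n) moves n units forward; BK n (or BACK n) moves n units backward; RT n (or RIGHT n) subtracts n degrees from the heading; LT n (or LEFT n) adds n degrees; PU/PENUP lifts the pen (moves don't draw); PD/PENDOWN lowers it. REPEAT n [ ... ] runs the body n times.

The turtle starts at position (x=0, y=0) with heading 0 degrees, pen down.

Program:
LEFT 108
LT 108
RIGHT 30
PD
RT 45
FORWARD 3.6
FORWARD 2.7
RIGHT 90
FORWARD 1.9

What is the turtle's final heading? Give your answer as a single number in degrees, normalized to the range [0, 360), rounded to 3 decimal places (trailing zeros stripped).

Answer: 51

Derivation:
Executing turtle program step by step:
Start: pos=(0,0), heading=0, pen down
LT 108: heading 0 -> 108
LT 108: heading 108 -> 216
RT 30: heading 216 -> 186
PD: pen down
RT 45: heading 186 -> 141
FD 3.6: (0,0) -> (-2.798,2.266) [heading=141, draw]
FD 2.7: (-2.798,2.266) -> (-4.896,3.965) [heading=141, draw]
RT 90: heading 141 -> 51
FD 1.9: (-4.896,3.965) -> (-3.7,5.441) [heading=51, draw]
Final: pos=(-3.7,5.441), heading=51, 3 segment(s) drawn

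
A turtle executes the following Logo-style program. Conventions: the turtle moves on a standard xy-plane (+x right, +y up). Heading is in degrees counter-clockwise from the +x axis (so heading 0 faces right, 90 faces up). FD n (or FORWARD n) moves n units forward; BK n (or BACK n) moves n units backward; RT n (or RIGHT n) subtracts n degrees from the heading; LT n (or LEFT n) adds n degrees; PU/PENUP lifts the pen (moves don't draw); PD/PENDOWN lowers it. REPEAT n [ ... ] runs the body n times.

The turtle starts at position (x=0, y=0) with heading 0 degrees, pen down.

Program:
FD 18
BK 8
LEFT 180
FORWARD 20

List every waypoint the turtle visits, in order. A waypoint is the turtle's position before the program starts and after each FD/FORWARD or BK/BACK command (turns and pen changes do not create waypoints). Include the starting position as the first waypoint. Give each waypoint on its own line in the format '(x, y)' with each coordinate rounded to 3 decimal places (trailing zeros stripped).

Answer: (0, 0)
(18, 0)
(10, 0)
(-10, 0)

Derivation:
Executing turtle program step by step:
Start: pos=(0,0), heading=0, pen down
FD 18: (0,0) -> (18,0) [heading=0, draw]
BK 8: (18,0) -> (10,0) [heading=0, draw]
LT 180: heading 0 -> 180
FD 20: (10,0) -> (-10,0) [heading=180, draw]
Final: pos=(-10,0), heading=180, 3 segment(s) drawn
Waypoints (4 total):
(0, 0)
(18, 0)
(10, 0)
(-10, 0)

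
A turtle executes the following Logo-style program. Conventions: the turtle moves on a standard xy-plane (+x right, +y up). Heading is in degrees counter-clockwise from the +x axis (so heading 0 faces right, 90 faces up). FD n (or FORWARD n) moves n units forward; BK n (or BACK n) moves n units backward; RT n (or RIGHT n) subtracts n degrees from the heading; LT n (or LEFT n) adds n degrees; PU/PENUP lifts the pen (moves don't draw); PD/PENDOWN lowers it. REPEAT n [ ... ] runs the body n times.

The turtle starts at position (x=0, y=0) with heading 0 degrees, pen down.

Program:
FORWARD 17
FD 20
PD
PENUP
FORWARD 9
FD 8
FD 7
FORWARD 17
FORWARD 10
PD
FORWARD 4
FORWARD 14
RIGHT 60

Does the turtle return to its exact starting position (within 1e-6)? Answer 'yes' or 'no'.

Answer: no

Derivation:
Executing turtle program step by step:
Start: pos=(0,0), heading=0, pen down
FD 17: (0,0) -> (17,0) [heading=0, draw]
FD 20: (17,0) -> (37,0) [heading=0, draw]
PD: pen down
PU: pen up
FD 9: (37,0) -> (46,0) [heading=0, move]
FD 8: (46,0) -> (54,0) [heading=0, move]
FD 7: (54,0) -> (61,0) [heading=0, move]
FD 17: (61,0) -> (78,0) [heading=0, move]
FD 10: (78,0) -> (88,0) [heading=0, move]
PD: pen down
FD 4: (88,0) -> (92,0) [heading=0, draw]
FD 14: (92,0) -> (106,0) [heading=0, draw]
RT 60: heading 0 -> 300
Final: pos=(106,0), heading=300, 4 segment(s) drawn

Start position: (0, 0)
Final position: (106, 0)
Distance = 106; >= 1e-6 -> NOT closed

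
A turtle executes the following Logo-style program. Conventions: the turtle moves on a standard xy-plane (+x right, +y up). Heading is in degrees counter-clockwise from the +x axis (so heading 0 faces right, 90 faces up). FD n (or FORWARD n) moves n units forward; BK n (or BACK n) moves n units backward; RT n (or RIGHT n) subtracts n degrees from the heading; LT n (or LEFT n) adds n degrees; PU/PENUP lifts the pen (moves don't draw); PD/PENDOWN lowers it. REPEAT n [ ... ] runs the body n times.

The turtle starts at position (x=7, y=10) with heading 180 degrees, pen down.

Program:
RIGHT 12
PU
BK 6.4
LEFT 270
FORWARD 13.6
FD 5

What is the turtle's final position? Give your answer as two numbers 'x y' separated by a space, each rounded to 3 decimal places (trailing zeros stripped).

Answer: 17.127 26.863

Derivation:
Executing turtle program step by step:
Start: pos=(7,10), heading=180, pen down
RT 12: heading 180 -> 168
PU: pen up
BK 6.4: (7,10) -> (13.26,8.669) [heading=168, move]
LT 270: heading 168 -> 78
FD 13.6: (13.26,8.669) -> (16.088,21.972) [heading=78, move]
FD 5: (16.088,21.972) -> (17.127,26.863) [heading=78, move]
Final: pos=(17.127,26.863), heading=78, 0 segment(s) drawn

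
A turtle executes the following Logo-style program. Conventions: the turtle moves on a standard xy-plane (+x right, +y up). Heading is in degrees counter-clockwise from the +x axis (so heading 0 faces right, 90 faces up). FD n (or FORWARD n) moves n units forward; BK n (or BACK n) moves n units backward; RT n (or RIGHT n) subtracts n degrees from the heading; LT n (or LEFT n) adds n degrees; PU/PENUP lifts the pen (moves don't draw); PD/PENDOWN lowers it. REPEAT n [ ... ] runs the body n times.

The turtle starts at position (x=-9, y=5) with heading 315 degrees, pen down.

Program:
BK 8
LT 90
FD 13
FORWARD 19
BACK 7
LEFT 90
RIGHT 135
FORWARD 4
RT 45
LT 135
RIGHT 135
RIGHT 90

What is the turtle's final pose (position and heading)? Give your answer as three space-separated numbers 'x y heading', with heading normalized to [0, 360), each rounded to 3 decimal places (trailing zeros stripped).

Answer: 7.021 28.335 225

Derivation:
Executing turtle program step by step:
Start: pos=(-9,5), heading=315, pen down
BK 8: (-9,5) -> (-14.657,10.657) [heading=315, draw]
LT 90: heading 315 -> 45
FD 13: (-14.657,10.657) -> (-5.464,19.849) [heading=45, draw]
FD 19: (-5.464,19.849) -> (7.971,33.284) [heading=45, draw]
BK 7: (7.971,33.284) -> (3.021,28.335) [heading=45, draw]
LT 90: heading 45 -> 135
RT 135: heading 135 -> 0
FD 4: (3.021,28.335) -> (7.021,28.335) [heading=0, draw]
RT 45: heading 0 -> 315
LT 135: heading 315 -> 90
RT 135: heading 90 -> 315
RT 90: heading 315 -> 225
Final: pos=(7.021,28.335), heading=225, 5 segment(s) drawn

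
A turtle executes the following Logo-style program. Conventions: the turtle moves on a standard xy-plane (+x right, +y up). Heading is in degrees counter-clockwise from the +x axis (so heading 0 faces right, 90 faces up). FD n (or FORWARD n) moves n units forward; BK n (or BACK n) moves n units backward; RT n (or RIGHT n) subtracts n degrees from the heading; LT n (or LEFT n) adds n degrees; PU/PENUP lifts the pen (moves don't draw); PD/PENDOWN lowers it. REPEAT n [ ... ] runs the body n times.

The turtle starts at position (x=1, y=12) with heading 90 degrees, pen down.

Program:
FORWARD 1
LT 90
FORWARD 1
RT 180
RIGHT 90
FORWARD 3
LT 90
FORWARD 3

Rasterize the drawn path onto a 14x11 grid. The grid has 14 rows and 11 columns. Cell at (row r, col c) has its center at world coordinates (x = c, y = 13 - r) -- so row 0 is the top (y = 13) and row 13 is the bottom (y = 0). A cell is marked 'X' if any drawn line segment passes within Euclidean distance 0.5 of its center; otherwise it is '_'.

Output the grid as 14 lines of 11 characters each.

Answer: XX_________
XX_________
X__________
XXXX_______
___________
___________
___________
___________
___________
___________
___________
___________
___________
___________

Derivation:
Segment 0: (1,12) -> (1,13)
Segment 1: (1,13) -> (0,13)
Segment 2: (0,13) -> (0,10)
Segment 3: (0,10) -> (3,10)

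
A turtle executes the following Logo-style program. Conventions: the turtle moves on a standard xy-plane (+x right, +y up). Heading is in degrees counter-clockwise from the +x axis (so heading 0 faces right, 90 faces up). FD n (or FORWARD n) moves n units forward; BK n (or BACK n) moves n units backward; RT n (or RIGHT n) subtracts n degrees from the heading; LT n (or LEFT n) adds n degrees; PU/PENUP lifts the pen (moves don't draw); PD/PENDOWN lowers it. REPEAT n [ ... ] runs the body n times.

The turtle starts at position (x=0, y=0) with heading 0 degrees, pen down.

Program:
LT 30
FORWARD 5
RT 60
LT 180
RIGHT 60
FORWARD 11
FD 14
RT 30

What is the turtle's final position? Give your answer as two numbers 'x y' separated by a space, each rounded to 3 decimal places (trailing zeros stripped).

Executing turtle program step by step:
Start: pos=(0,0), heading=0, pen down
LT 30: heading 0 -> 30
FD 5: (0,0) -> (4.33,2.5) [heading=30, draw]
RT 60: heading 30 -> 330
LT 180: heading 330 -> 150
RT 60: heading 150 -> 90
FD 11: (4.33,2.5) -> (4.33,13.5) [heading=90, draw]
FD 14: (4.33,13.5) -> (4.33,27.5) [heading=90, draw]
RT 30: heading 90 -> 60
Final: pos=(4.33,27.5), heading=60, 3 segment(s) drawn

Answer: 4.33 27.5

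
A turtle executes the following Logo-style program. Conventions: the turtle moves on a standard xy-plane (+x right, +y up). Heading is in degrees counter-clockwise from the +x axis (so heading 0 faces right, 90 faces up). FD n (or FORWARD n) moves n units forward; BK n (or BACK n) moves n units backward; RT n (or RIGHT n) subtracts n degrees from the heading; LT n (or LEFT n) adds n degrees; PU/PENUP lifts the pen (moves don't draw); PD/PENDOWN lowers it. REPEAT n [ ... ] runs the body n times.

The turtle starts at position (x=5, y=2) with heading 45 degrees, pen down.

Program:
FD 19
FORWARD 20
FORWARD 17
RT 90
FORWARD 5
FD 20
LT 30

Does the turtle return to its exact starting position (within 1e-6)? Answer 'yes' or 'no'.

Answer: no

Derivation:
Executing turtle program step by step:
Start: pos=(5,2), heading=45, pen down
FD 19: (5,2) -> (18.435,15.435) [heading=45, draw]
FD 20: (18.435,15.435) -> (32.577,29.577) [heading=45, draw]
FD 17: (32.577,29.577) -> (44.598,41.598) [heading=45, draw]
RT 90: heading 45 -> 315
FD 5: (44.598,41.598) -> (48.134,38.062) [heading=315, draw]
FD 20: (48.134,38.062) -> (62.276,23.92) [heading=315, draw]
LT 30: heading 315 -> 345
Final: pos=(62.276,23.92), heading=345, 5 segment(s) drawn

Start position: (5, 2)
Final position: (62.276, 23.92)
Distance = 61.327; >= 1e-6 -> NOT closed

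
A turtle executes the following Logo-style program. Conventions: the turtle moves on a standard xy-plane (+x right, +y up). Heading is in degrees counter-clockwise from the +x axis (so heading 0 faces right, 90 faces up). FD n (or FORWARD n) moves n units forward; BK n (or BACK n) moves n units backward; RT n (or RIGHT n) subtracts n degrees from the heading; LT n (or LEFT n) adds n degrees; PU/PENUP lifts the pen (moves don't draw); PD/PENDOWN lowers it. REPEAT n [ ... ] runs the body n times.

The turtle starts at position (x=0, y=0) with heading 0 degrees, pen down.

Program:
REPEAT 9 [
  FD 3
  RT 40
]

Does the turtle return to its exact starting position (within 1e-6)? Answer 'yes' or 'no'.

Executing turtle program step by step:
Start: pos=(0,0), heading=0, pen down
REPEAT 9 [
  -- iteration 1/9 --
  FD 3: (0,0) -> (3,0) [heading=0, draw]
  RT 40: heading 0 -> 320
  -- iteration 2/9 --
  FD 3: (3,0) -> (5.298,-1.928) [heading=320, draw]
  RT 40: heading 320 -> 280
  -- iteration 3/9 --
  FD 3: (5.298,-1.928) -> (5.819,-4.883) [heading=280, draw]
  RT 40: heading 280 -> 240
  -- iteration 4/9 --
  FD 3: (5.819,-4.883) -> (4.319,-7.481) [heading=240, draw]
  RT 40: heading 240 -> 200
  -- iteration 5/9 --
  FD 3: (4.319,-7.481) -> (1.5,-8.507) [heading=200, draw]
  RT 40: heading 200 -> 160
  -- iteration 6/9 --
  FD 3: (1.5,-8.507) -> (-1.319,-7.481) [heading=160, draw]
  RT 40: heading 160 -> 120
  -- iteration 7/9 --
  FD 3: (-1.319,-7.481) -> (-2.819,-4.883) [heading=120, draw]
  RT 40: heading 120 -> 80
  -- iteration 8/9 --
  FD 3: (-2.819,-4.883) -> (-2.298,-1.928) [heading=80, draw]
  RT 40: heading 80 -> 40
  -- iteration 9/9 --
  FD 3: (-2.298,-1.928) -> (0,0) [heading=40, draw]
  RT 40: heading 40 -> 0
]
Final: pos=(0,0), heading=0, 9 segment(s) drawn

Start position: (0, 0)
Final position: (0, 0)
Distance = 0; < 1e-6 -> CLOSED

Answer: yes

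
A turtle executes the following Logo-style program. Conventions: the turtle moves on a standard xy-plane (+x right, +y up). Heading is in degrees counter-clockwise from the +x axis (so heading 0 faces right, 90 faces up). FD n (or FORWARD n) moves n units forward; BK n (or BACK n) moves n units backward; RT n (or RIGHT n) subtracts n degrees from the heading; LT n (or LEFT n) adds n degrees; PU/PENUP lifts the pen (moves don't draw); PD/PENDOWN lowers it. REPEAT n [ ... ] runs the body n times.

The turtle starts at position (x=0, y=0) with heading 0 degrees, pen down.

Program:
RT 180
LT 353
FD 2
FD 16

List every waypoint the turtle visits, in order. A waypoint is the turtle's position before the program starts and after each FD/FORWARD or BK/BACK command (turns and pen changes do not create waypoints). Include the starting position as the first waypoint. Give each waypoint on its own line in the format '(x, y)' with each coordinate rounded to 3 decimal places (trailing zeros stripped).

Answer: (0, 0)
(-1.985, 0.244)
(-17.866, 2.194)

Derivation:
Executing turtle program step by step:
Start: pos=(0,0), heading=0, pen down
RT 180: heading 0 -> 180
LT 353: heading 180 -> 173
FD 2: (0,0) -> (-1.985,0.244) [heading=173, draw]
FD 16: (-1.985,0.244) -> (-17.866,2.194) [heading=173, draw]
Final: pos=(-17.866,2.194), heading=173, 2 segment(s) drawn
Waypoints (3 total):
(0, 0)
(-1.985, 0.244)
(-17.866, 2.194)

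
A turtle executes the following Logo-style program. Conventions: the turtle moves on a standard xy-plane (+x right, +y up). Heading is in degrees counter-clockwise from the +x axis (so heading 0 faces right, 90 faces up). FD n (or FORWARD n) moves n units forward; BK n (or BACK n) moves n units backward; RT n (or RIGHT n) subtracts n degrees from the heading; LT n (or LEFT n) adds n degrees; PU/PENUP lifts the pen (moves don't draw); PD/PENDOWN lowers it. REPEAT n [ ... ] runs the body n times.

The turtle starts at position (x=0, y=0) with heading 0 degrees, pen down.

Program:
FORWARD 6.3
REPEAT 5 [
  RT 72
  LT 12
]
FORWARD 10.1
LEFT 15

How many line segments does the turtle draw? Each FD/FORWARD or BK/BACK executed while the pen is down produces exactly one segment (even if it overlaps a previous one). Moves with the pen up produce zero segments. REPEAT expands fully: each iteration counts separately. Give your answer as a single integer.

Executing turtle program step by step:
Start: pos=(0,0), heading=0, pen down
FD 6.3: (0,0) -> (6.3,0) [heading=0, draw]
REPEAT 5 [
  -- iteration 1/5 --
  RT 72: heading 0 -> 288
  LT 12: heading 288 -> 300
  -- iteration 2/5 --
  RT 72: heading 300 -> 228
  LT 12: heading 228 -> 240
  -- iteration 3/5 --
  RT 72: heading 240 -> 168
  LT 12: heading 168 -> 180
  -- iteration 4/5 --
  RT 72: heading 180 -> 108
  LT 12: heading 108 -> 120
  -- iteration 5/5 --
  RT 72: heading 120 -> 48
  LT 12: heading 48 -> 60
]
FD 10.1: (6.3,0) -> (11.35,8.747) [heading=60, draw]
LT 15: heading 60 -> 75
Final: pos=(11.35,8.747), heading=75, 2 segment(s) drawn
Segments drawn: 2

Answer: 2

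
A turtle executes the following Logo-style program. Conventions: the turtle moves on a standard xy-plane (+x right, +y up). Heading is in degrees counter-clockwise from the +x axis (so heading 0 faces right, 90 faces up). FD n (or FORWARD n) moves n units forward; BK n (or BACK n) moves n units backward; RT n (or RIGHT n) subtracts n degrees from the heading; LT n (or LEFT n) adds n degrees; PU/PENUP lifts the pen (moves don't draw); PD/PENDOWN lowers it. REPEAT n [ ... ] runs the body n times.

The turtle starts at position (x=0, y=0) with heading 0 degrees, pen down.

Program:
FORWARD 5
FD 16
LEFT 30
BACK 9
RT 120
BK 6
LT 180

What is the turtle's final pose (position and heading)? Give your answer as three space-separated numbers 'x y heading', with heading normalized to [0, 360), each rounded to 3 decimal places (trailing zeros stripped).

Executing turtle program step by step:
Start: pos=(0,0), heading=0, pen down
FD 5: (0,0) -> (5,0) [heading=0, draw]
FD 16: (5,0) -> (21,0) [heading=0, draw]
LT 30: heading 0 -> 30
BK 9: (21,0) -> (13.206,-4.5) [heading=30, draw]
RT 120: heading 30 -> 270
BK 6: (13.206,-4.5) -> (13.206,1.5) [heading=270, draw]
LT 180: heading 270 -> 90
Final: pos=(13.206,1.5), heading=90, 4 segment(s) drawn

Answer: 13.206 1.5 90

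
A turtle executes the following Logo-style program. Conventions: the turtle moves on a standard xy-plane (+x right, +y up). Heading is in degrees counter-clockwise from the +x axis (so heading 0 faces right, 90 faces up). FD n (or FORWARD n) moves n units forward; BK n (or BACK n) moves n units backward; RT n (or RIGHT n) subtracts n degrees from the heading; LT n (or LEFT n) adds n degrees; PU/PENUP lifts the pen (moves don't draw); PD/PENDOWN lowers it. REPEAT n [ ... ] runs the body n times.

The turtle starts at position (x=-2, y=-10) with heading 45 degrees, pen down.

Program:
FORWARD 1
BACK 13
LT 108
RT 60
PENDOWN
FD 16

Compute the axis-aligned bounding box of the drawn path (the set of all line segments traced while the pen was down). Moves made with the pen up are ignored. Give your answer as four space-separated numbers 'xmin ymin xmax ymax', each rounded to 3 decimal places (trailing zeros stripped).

Executing turtle program step by step:
Start: pos=(-2,-10), heading=45, pen down
FD 1: (-2,-10) -> (-1.293,-9.293) [heading=45, draw]
BK 13: (-1.293,-9.293) -> (-10.485,-18.485) [heading=45, draw]
LT 108: heading 45 -> 153
RT 60: heading 153 -> 93
PD: pen down
FD 16: (-10.485,-18.485) -> (-11.323,-2.507) [heading=93, draw]
Final: pos=(-11.323,-2.507), heading=93, 3 segment(s) drawn

Segment endpoints: x in {-11.323, -10.485, -2, -1.293}, y in {-18.485, -10, -9.293, -2.507}
xmin=-11.323, ymin=-18.485, xmax=-1.293, ymax=-2.507

Answer: -11.323 -18.485 -1.293 -2.507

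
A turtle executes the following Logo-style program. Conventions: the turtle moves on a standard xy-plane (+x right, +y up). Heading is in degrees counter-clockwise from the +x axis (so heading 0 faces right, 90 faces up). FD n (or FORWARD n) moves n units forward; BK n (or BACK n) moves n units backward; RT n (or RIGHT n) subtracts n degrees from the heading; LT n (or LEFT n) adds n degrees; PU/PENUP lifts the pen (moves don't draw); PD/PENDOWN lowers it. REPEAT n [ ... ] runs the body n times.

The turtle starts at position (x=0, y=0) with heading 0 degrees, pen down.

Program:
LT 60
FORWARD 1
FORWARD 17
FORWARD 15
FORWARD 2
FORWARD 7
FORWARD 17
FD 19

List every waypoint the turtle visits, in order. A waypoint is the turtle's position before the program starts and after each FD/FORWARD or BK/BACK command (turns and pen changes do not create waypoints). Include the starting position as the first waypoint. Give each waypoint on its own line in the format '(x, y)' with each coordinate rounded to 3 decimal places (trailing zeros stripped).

Executing turtle program step by step:
Start: pos=(0,0), heading=0, pen down
LT 60: heading 0 -> 60
FD 1: (0,0) -> (0.5,0.866) [heading=60, draw]
FD 17: (0.5,0.866) -> (9,15.588) [heading=60, draw]
FD 15: (9,15.588) -> (16.5,28.579) [heading=60, draw]
FD 2: (16.5,28.579) -> (17.5,30.311) [heading=60, draw]
FD 7: (17.5,30.311) -> (21,36.373) [heading=60, draw]
FD 17: (21,36.373) -> (29.5,51.095) [heading=60, draw]
FD 19: (29.5,51.095) -> (39,67.55) [heading=60, draw]
Final: pos=(39,67.55), heading=60, 7 segment(s) drawn
Waypoints (8 total):
(0, 0)
(0.5, 0.866)
(9, 15.588)
(16.5, 28.579)
(17.5, 30.311)
(21, 36.373)
(29.5, 51.095)
(39, 67.55)

Answer: (0, 0)
(0.5, 0.866)
(9, 15.588)
(16.5, 28.579)
(17.5, 30.311)
(21, 36.373)
(29.5, 51.095)
(39, 67.55)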